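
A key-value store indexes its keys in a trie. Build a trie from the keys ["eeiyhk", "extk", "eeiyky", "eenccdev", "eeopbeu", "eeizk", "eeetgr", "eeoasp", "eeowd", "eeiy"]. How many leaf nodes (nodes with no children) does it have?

Leaves are exactly the stored words that no other stored word extends.
Those words: "eeetgr", "eeiyhk", "eeiyky", "eeizk", "eenccdev", "eeoasp", "eeopbeu", "eeowd", "extk"
Leaf count: 9

9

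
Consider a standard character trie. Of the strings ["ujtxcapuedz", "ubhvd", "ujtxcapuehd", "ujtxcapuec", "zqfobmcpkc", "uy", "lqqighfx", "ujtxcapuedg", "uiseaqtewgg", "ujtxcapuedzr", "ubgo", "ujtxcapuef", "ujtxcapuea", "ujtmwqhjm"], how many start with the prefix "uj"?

Walk to "uj"; the words in its subtree are exactly those with that prefix.
Matches: "ujtmwqhjm", "ujtxcapuea", "ujtxcapuec", "ujtxcapuedg", "ujtxcapuedz", "ujtxcapuedzr", "ujtxcapuef", "ujtxcapuehd"
Count: 8

8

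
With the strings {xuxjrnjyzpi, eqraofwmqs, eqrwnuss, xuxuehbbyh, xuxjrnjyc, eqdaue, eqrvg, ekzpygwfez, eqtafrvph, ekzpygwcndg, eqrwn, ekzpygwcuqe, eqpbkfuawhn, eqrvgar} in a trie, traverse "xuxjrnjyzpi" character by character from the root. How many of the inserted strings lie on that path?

1

Walk "xuxjrnjyzpi" from the root; an end-of-word marker is hit whenever a stored word is a prefix of "xuxjrnjyzpi".
Prefixes of the query that are stored words: "xuxjrnjyzpi"
Count: 1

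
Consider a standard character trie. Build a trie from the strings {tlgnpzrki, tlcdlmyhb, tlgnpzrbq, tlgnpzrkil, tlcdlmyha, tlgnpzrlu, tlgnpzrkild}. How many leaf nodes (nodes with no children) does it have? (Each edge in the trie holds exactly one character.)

5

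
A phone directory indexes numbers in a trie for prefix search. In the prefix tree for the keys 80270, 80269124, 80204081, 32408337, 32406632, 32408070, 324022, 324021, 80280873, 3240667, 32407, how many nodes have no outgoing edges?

A leaf is a node with no children — equivalently, the end of a word that is not a proper prefix of any other stored word.
Those words: "324021", "324022", "32406632", "3240667", "32407", "32408070", "32408337", "80204081", "80269124", "80270", "80280873"
Leaf count: 11

11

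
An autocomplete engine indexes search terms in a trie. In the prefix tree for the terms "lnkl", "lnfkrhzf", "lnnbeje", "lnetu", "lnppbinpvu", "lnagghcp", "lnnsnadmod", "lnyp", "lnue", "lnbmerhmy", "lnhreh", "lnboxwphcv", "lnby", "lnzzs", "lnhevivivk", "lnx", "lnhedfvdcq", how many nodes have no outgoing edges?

Leaves are exactly the stored words that no other stored word extends.
Those words: "lnagghcp", "lnbmerhmy", "lnboxwphcv", "lnby", "lnetu", "lnfkrhzf", "lnhedfvdcq", "lnhevivivk", "lnhreh", "lnkl", "lnnbeje", "lnnsnadmod", "lnppbinpvu", "lnue", "lnx", "lnyp", "lnzzs"
Leaf count: 17

17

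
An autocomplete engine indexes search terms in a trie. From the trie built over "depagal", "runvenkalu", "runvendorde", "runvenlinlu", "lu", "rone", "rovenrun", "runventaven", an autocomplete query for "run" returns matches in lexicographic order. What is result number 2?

Filter for "run…" and sort: "runvendorde", "runvenkalu", "runvenlinlu", "runventaven"
The 2nd is runvenkalu.

runvenkalu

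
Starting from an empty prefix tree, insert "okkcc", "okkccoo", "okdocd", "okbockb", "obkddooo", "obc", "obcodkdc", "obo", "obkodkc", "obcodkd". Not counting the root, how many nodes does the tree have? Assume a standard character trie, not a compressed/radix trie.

Trace insertions, counting only characters that open a new branch:
  "okkcc" → 5 new (o, k, k, c, c)
  "okkccoo" → prefix "okkcc" already present; 2 new (o, o)
  "okdocd" → prefix "ok" already present; 4 new (d, o, c, d)
  "okbockb" → prefix "ok" already present; 5 new (b, o, c, k, b)
  "obkddooo" → prefix "o" already present; 7 new (b, k, d, d, o, o, o)
  "obc" → prefix "ob" already present; 1 new (c)
  "obcodkdc" → prefix "obc" already present; 5 new (o, d, k, d, c)
  "obo" → prefix "ob" already present; 1 new (o)
  "obkodkc" → prefix "obk" already present; 4 new (o, d, k, c)
  "obcodkd" → prefix "obcodkd" already present; 0 new (none)
Total nodes = 5 + 2 + 4 + 5 + 7 + 1 + 5 + 1 + 4 + 0 = 34

34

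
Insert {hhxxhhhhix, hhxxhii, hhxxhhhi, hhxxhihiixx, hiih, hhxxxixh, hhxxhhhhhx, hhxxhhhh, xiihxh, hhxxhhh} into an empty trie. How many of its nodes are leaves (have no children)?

A leaf is a node with no children — equivalently, the end of a word that is not a proper prefix of any other stored word.
Those words: "hhxxhhhhhx", "hhxxhhhhix", "hhxxhhhi", "hhxxhihiixx", "hhxxhii", "hhxxxixh", "hiih", "xiihxh"
Leaf count: 8

8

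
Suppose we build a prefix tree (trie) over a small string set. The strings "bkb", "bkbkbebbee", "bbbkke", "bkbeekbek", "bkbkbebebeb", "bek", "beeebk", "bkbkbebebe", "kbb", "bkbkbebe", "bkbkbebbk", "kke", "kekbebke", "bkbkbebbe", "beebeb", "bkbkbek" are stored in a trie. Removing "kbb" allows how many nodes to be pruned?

2

Walk "kbb" from the leaf back toward the root, removing each node that no remaining word uses.
The suffix "bb" (2 nodes) is used only by "kbb"; the node for "k" still has the child "k", so pruning stops there.
Nodes removed: 2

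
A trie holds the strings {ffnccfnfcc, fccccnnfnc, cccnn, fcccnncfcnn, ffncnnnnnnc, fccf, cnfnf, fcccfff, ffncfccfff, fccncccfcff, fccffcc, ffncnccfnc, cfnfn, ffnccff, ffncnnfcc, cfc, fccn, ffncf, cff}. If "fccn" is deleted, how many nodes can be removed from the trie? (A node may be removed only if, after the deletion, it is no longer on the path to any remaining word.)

After clearing the end-marker at "fccn", prune upward until reaching a node still needed by another word.
Every node on "fccn" is still needed (e.g. by "fccncccfcff"), so nothing is freed.
Nodes removed: 0

0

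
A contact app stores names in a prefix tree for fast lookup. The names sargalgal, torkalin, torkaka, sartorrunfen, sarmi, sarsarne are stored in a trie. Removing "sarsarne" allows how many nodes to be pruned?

5

After clearing the end-marker at "sarsarne", prune upward until reaching a node still needed by another word.
The suffix "sarne" (5 nodes) is used only by "sarsarne"; the node for "sar" still has the child "g", so pruning stops there.
Nodes removed: 5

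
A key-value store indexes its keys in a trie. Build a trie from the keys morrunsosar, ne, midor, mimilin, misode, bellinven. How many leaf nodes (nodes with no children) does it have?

A leaf is a node with no children — equivalently, the end of a word that is not a proper prefix of any other stored word.
Those words: "bellinven", "midor", "mimilin", "misode", "morrunsosar", "ne"
Leaf count: 6

6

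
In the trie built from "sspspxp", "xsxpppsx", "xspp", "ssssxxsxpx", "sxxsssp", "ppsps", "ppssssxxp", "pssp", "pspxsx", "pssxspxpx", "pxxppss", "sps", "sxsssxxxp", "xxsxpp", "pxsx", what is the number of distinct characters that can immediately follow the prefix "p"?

3

The children of the "p" node are the distinct next characters among strings starting with "p".
Characters that immediately follow "p" among the stored strings: {p, s, x}.
That node has 3 child edges.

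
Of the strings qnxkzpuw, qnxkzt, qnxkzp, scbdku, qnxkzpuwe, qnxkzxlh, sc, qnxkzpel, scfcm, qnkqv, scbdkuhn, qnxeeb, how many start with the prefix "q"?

Traverse to the node for "q", then collect every word in that subtree.
Words under "q": qnkqv, qnxeeb, qnxkzp, qnxkzpel, qnxkzpuw, qnxkzpuwe, qnxkzt, qnxkzxlh
Count: 8

8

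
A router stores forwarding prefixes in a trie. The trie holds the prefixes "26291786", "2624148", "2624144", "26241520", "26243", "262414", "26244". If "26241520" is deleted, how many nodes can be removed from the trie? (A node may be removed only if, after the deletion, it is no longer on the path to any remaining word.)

Walk "26241520" from the leaf back toward the root, removing each node that no remaining word uses.
The suffix "520" (3 nodes) is used only by "26241520"; the node for "26241" still has the child "4", so pruning stops there.
Nodes removed: 3

3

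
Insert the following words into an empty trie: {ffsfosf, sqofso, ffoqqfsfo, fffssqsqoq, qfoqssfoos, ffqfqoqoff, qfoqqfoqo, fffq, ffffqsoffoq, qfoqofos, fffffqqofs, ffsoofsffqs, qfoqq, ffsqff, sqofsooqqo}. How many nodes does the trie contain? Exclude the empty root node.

Insert word by word; a character creates a node only if that edge doesn't already exist:
  "ffsfosf" → 7 new (f, f, s, f, o, s, f)
  "sqofso" → 6 new (s, q, o, f, s, o)
  "ffoqqfsfo" → prefix "ff" already present; 7 new (o, q, q, f, s, f, o)
  "fffssqsqoq" → prefix "ff" already present; 8 new (f, s, s, q, s, q, o, q)
  "qfoqssfoos" → 10 new (q, f, o, q, s, s, f, o, o, s)
  "ffqfqoqoff" → prefix "ff" already present; 8 new (q, f, q, o, q, o, f, f)
  "qfoqqfoqo" → prefix "qfoq" already present; 5 new (q, f, o, q, o)
  "fffq" → prefix "fff" already present; 1 new (q)
  "ffffqsoffoq" → prefix "fff" already present; 8 new (f, q, s, o, f, f, o, q)
  "qfoqofos" → prefix "qfoq" already present; 4 new (o, f, o, s)
  "fffffqqofs" → prefix "ffff" already present; 6 new (f, q, q, o, f, s)
  "ffsoofsffqs" → prefix "ffs" already present; 8 new (o, o, f, s, f, f, q, s)
  "qfoqq" → prefix "qfoqq" already present; 0 new (none)
  "ffsqff" → prefix "ffs" already present; 3 new (q, f, f)
  "sqofsooqqo" → prefix "sqofso" already present; 4 new (o, q, q, o)
Total nodes = 7 + 6 + 7 + 8 + 10 + 8 + 5 + 1 + 8 + 4 + 6 + 8 + 0 + 3 + 4 = 85

85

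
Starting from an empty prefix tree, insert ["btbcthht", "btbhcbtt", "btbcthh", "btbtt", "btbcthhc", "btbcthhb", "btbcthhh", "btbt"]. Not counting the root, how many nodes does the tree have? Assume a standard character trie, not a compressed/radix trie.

18

Insert word by word; a character creates a node only if that edge doesn't already exist:
  "btbcthht" → 8 new (b, t, b, c, t, h, h, t)
  "btbhcbtt" → prefix "btb" already present; 5 new (h, c, b, t, t)
  "btbcthh" → prefix "btbcthh" already present; 0 new (none)
  "btbtt" → prefix "btb" already present; 2 new (t, t)
  "btbcthhc" → prefix "btbcthh" already present; 1 new (c)
  "btbcthhb" → prefix "btbcthh" already present; 1 new (b)
  "btbcthhh" → prefix "btbcthh" already present; 1 new (h)
  "btbt" → prefix "btbt" already present; 0 new (none)
Total nodes = 8 + 5 + 0 + 2 + 1 + 1 + 1 + 0 = 18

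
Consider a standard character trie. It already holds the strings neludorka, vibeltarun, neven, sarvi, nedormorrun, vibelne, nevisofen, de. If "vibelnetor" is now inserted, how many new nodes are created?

3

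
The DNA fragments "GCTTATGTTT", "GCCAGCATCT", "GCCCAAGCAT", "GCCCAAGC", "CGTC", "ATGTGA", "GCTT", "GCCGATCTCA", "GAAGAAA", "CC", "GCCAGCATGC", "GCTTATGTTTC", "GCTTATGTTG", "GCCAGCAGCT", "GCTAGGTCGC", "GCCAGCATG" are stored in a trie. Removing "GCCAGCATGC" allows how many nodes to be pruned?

1

Walk "GCCAGCATGC" from the leaf back toward the root, removing each node that no remaining word uses.
The suffix "C" (1 node) is used only by "GCCAGCATGC"; "GCCAGCATG" is itself a stored word, so pruning stops there.
Nodes removed: 1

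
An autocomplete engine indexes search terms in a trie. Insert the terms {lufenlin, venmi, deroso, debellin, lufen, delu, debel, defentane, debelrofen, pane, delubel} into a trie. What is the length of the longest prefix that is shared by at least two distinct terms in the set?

5

Equivalently: take the maximum, over all pairs, of their longest common prefix length.
"debel" and "debellin" agree on "debel" (5 characters) before diverging; nothing deeper is shared.
Longest shared-prefix length: 5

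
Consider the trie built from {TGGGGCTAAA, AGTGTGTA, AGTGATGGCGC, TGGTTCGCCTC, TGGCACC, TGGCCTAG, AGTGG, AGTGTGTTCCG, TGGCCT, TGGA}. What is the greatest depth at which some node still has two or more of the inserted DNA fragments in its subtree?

7

Look for the deepest trie node that still has at least two words in its subtree.
"AGTGTGTA" and "AGTGTGTTCCG" agree on "AGTGTGT" (7 characters) before diverging; nothing deeper is shared.
Longest shared-prefix length: 7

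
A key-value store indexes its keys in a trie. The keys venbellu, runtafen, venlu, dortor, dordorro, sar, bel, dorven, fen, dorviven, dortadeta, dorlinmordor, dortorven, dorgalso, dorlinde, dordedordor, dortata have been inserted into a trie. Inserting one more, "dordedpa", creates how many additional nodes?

2

"dorded" is already a path in the trie; the remaining "pa" must be added.
New nodes needed: |"dordedpa"| − 6 = 8 − 6 = 2.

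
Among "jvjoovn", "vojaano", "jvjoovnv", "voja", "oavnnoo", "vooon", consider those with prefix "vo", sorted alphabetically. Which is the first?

DFS of the "vo" subtree visits, in order: "voja", "vojaano", "vooon"
Position 1: voja

voja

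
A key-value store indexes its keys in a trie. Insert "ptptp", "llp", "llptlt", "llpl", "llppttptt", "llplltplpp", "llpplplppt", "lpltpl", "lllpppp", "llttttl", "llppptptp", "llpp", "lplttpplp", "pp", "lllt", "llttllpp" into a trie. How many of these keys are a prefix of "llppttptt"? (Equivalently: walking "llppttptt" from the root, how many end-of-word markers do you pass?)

Traverse "llppttptt" character by character; count nodes along the way that are marked as word ends.
Prefixes of the query that are stored words: "llp", "llpp", "llppttptt"
Count: 3

3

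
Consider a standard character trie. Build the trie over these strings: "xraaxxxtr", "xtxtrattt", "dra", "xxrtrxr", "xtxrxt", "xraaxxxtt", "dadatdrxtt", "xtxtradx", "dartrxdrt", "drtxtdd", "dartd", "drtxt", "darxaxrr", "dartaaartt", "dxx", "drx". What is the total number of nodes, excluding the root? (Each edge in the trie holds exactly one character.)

68

Insert word by word; a character creates a node only if that edge doesn't already exist:
  "xraaxxxtr" → 9 new (x, r, a, a, x, x, x, t, r)
  "xtxtrattt" → prefix "x" already present; 8 new (t, x, t, r, a, t, t, t)
  "dra" → 3 new (d, r, a)
  "xxrtrxr" → prefix "x" already present; 6 new (x, r, t, r, x, r)
  "xtxrxt" → prefix "xtx" already present; 3 new (r, x, t)
  "xraaxxxtt" → prefix "xraaxxxt" already present; 1 new (t)
  "dadatdrxtt" → prefix "d" already present; 9 new (a, d, a, t, d, r, x, t, t)
  "xtxtradx" → prefix "xtxtra" already present; 2 new (d, x)
  "dartrxdrt" → prefix "da" already present; 7 new (r, t, r, x, d, r, t)
  "drtxtdd" → prefix "dr" already present; 5 new (t, x, t, d, d)
  "dartd" → prefix "dart" already present; 1 new (d)
  "drtxt" → prefix "drtxt" already present; 0 new (none)
  "darxaxrr" → prefix "dar" already present; 5 new (x, a, x, r, r)
  "dartaaartt" → prefix "dart" already present; 6 new (a, a, a, r, t, t)
  "dxx" → prefix "d" already present; 2 new (x, x)
  "drx" → prefix "dr" already present; 1 new (x)
Total nodes = 9 + 8 + 3 + 6 + 3 + 1 + 9 + 2 + 7 + 5 + 1 + 0 + 5 + 6 + 2 + 1 = 68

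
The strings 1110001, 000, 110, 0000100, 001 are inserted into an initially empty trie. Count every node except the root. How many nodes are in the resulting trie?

Count nodes per top-level branch (shared prefixes stored once):
  '0'-branch (000, 0000100, 001): 8 nodes
  '1'-branch (110, 1110001): 8 nodes
Sum: 16

16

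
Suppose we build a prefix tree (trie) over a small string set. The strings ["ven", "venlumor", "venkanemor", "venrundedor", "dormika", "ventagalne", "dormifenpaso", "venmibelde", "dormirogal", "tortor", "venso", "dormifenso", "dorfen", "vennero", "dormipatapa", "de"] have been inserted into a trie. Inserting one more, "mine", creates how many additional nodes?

Nothing in the trie begins with "m"; the whole of "mine" is new.
4 − 0 = 4 new nodes.

4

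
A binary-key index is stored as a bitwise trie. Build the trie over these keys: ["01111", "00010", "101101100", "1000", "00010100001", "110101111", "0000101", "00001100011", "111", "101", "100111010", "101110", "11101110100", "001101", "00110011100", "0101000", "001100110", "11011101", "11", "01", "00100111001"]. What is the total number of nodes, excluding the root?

Trace insertions, counting only characters that open a new branch:
  "01111" → 5 new (0, 1, 1, 1, 1)
  "00010" → prefix "0" already present; 4 new (0, 0, 1, 0)
  "101101100" → 9 new (1, 0, 1, 1, 0, 1, 1, 0, 0)
  "1000" → prefix "10" already present; 2 new (0, 0)
  "00010100001" → prefix "00010" already present; 6 new (1, 0, 0, 0, 0, 1)
  "110101111" → prefix "1" already present; 8 new (1, 0, 1, 0, 1, 1, 1, 1)
  "0000101" → prefix "000" already present; 4 new (0, 1, 0, 1)
  "00001100011" → prefix "00001" already present; 6 new (1, 0, 0, 0, 1, 1)
  "111" → prefix "11" already present; 1 new (1)
  "101" → prefix "101" already present; 0 new (none)
  "100111010" → prefix "100" already present; 6 new (1, 1, 1, 0, 1, 0)
  "101110" → prefix "1011" already present; 2 new (1, 0)
  "11101110100" → prefix "111" already present; 8 new (0, 1, 1, 1, 0, 1, 0, 0)
  "001101" → prefix "00" already present; 4 new (1, 1, 0, 1)
  "00110011100" → prefix "00110" already present; 6 new (0, 1, 1, 1, 0, 0)
  "0101000" → prefix "01" already present; 5 new (0, 1, 0, 0, 0)
  "001100110" → prefix "00110011" already present; 1 new (0)
  "11011101" → prefix "1101" already present; 4 new (1, 1, 0, 1)
  "11" → prefix "11" already present; 0 new (none)
  "01" → prefix "01" already present; 0 new (none)
  "00100111001" → prefix "001" already present; 8 new (0, 0, 1, 1, 1, 0, 0, 1)
Total nodes = 5 + 4 + 9 + 2 + 6 + 8 + 4 + 6 + 1 + 0 + 6 + 2 + 8 + 4 + 6 + 5 + 1 + 4 + 0 + 0 + 8 = 89

89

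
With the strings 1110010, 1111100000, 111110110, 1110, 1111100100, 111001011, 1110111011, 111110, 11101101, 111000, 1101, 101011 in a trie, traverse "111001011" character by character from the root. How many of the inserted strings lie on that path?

3

Check each prefix of "111001011" against the stored set — each match is an end-marker on the path.
Prefixes of the query that are stored words: "1110", "1110010", "111001011"
Count: 3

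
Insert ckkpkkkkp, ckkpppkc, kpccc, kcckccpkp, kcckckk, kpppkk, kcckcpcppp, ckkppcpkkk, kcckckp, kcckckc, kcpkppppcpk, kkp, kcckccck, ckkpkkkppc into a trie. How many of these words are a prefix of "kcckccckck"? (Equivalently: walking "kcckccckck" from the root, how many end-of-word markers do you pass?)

1

Walk "kcckccckck" from the root; an end-of-word marker is hit whenever a stored word is a prefix of "kcckccckck".
Prefixes of the query that are stored words: "kcckccck"
Count: 1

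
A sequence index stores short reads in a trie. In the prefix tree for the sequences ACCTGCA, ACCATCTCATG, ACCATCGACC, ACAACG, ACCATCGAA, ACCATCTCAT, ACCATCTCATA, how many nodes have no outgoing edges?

6

Leaves are exactly the stored words that no other stored word extends.
Those words: "ACAACG", "ACCATCGAA", "ACCATCGACC", "ACCATCTCATA", "ACCATCTCATG", "ACCTGCA"
Leaf count: 6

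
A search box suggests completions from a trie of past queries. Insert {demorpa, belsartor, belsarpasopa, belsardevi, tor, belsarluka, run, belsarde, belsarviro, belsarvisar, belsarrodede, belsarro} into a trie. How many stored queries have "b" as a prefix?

9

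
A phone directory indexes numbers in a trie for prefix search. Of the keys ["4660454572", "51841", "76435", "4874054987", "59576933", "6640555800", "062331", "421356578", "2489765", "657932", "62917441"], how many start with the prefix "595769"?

Walk to "595769"; the words in its subtree are exactly those with that prefix.
Matches: "59576933"
Count: 1

1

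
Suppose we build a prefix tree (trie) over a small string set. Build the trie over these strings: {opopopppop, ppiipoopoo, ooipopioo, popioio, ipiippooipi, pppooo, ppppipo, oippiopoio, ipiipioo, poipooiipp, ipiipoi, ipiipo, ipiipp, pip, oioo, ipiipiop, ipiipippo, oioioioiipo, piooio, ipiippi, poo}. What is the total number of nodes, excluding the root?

97

For each word, the new-node count is its length minus the longest prefix already in the trie:
  "opopopppop" → 10 new (o, p, o, p, o, p, p, p, o, p)
  "ppiipoopoo" → 10 new (p, p, i, i, p, o, o, p, o, o)
  "ooipopioo" → prefix "o" already present; 8 new (o, i, p, o, p, i, o, o)
  "popioio" → prefix "p" already present; 6 new (o, p, i, o, i, o)
  "ipiippooipi" → 11 new (i, p, i, i, p, p, o, o, i, p, i)
  "pppooo" → prefix "pp" already present; 4 new (p, o, o, o)
  "ppppipo" → prefix "ppp" already present; 4 new (p, i, p, o)
  "oippiopoio" → prefix "o" already present; 9 new (i, p, p, i, o, p, o, i, o)
  "ipiipioo" → prefix "ipiip" already present; 3 new (i, o, o)
  "poipooiipp" → prefix "po" already present; 8 new (i, p, o, o, i, i, p, p)
  "ipiipoi" → prefix "ipiip" already present; 2 new (o, i)
  "ipiipo" → prefix "ipiipo" already present; 0 new (none)
  "ipiipp" → prefix "ipiipp" already present; 0 new (none)
  "pip" → prefix "p" already present; 2 new (i, p)
  "oioo" → prefix "oi" already present; 2 new (o, o)
  "ipiipiop" → prefix "ipiipio" already present; 1 new (p)
  "ipiipippo" → prefix "ipiipi" already present; 3 new (p, p, o)
  "oioioioiipo" → prefix "oio" already present; 8 new (i, o, i, o, i, i, p, o)
  "piooio" → prefix "pi" already present; 4 new (o, o, i, o)
  "ipiippi" → prefix "ipiipp" already present; 1 new (i)
  "poo" → prefix "po" already present; 1 new (o)
Total nodes = 10 + 10 + 8 + 6 + 11 + 4 + 4 + 9 + 3 + 8 + 2 + 0 + 0 + 2 + 2 + 1 + 3 + 8 + 4 + 1 + 1 = 97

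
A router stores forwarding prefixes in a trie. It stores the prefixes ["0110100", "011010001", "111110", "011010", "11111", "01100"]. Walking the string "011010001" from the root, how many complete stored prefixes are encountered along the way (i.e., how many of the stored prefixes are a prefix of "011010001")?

3

Traverse "011010001" character by character; count nodes along the way that are marked as word ends.
Prefixes of the query that are stored words: "011010", "0110100", "011010001"
Count: 3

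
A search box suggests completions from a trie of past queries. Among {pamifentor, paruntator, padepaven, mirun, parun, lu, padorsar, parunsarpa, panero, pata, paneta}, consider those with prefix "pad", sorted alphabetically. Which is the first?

padepaven

DFS of the "pad" subtree visits, in order: "padepaven", "padorsar"
The 1st is padepaven.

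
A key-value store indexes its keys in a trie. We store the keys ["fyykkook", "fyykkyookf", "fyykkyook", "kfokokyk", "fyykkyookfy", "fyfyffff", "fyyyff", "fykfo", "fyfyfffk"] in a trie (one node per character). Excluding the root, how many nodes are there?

For each word, the new-node count is its length minus the longest prefix already in the trie:
  "fyykkook" → 8 new (f, y, y, k, k, o, o, k)
  "fyykkyookf" → prefix "fyykk" already present; 5 new (y, o, o, k, f)
  "fyykkyook" → prefix "fyykkyook" already present; 0 new (none)
  "kfokokyk" → 8 new (k, f, o, k, o, k, y, k)
  "fyykkyookfy" → prefix "fyykkyookf" already present; 1 new (y)
  "fyfyffff" → prefix "fy" already present; 6 new (f, y, f, f, f, f)
  "fyyyff" → prefix "fyy" already present; 3 new (y, f, f)
  "fykfo" → prefix "fy" already present; 3 new (k, f, o)
  "fyfyfffk" → prefix "fyfyfff" already present; 1 new (k)
Total nodes = 8 + 5 + 0 + 8 + 1 + 6 + 3 + 3 + 1 = 35

35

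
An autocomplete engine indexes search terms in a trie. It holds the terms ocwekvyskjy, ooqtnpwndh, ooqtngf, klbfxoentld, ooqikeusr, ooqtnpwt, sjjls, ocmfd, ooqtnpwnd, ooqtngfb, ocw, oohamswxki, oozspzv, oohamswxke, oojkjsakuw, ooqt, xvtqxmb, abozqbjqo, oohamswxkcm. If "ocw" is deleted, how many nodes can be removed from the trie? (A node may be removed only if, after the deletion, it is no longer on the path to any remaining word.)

A node on "ocw"'s path can go only if nothing else ends at it or branches off below it.
Every node on "ocw" is still needed (e.g. by "ocwekvyskjy"), so nothing is freed.
Nodes removed: 0

0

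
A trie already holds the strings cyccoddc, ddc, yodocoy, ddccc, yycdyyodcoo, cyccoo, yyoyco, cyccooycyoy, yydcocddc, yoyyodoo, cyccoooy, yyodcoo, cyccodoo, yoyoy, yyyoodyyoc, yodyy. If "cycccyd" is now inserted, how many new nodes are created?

"cycc" is already a path in the trie; the remaining "cyd" must be added.
So 7 − 4 = 3 new nodes.

3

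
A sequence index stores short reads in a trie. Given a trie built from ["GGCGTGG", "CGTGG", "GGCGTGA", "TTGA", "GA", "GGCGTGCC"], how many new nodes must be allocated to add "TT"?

0

Every character of "TT" already lies on an existing path (it is a prefix of some stored word).
No new nodes are needed: 0.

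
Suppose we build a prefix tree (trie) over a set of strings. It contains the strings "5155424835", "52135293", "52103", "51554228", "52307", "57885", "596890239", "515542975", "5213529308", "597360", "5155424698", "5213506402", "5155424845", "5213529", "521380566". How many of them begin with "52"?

Filter for entries beginning with "52":
Matches: "52103", "5213506402", "5213529", "52135293", "5213529308", "521380566", "52307"
Count: 7

7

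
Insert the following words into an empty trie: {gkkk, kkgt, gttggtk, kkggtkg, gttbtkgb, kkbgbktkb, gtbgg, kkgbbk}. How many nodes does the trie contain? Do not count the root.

Trie structure (* marks end of a word):
(root)
├─ g
│  ├─ k
│  │  └─ k
│  │     └─ k *
│  └─ t
│     ├─ b
│     │  └─ g
│     │     └─ g *
│     └─ t
│        ├─ b
│        │  └─ t
│        │     └─ k
│        │        └─ g
│        │           └─ b *
│        └─ g
│           └─ g
│              └─ t
│                 └─ k *
└─ k
   └─ k
      ├─ b
      │  └─ g
      │     └─ b
      │        └─ k
      │           └─ t
      │              └─ k
      │                 └─ b *
      └─ g
         ├─ b
         │  └─ b
         │     └─ k *
         ├─ g
         │  └─ t
         │     └─ k
         │        └─ g *
         └─ t *
Counting every labelled node above: 36.

36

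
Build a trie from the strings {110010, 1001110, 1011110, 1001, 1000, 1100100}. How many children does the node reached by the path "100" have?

2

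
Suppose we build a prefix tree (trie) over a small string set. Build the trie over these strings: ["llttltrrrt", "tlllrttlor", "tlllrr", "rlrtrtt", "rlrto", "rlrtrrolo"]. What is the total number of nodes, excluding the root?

For each word, the new-node count is its length minus the longest prefix already in the trie:
  "llttltrrrt" → 10 new (l, l, t, t, l, t, r, r, r, t)
  "tlllrttlor" → 10 new (t, l, l, l, r, t, t, l, o, r)
  "tlllrr" → prefix "tlllr" already present; 1 new (r)
  "rlrtrtt" → 7 new (r, l, r, t, r, t, t)
  "rlrto" → prefix "rlrt" already present; 1 new (o)
  "rlrtrrolo" → prefix "rlrtr" already present; 4 new (r, o, l, o)
Total nodes = 10 + 10 + 1 + 7 + 1 + 4 = 33

33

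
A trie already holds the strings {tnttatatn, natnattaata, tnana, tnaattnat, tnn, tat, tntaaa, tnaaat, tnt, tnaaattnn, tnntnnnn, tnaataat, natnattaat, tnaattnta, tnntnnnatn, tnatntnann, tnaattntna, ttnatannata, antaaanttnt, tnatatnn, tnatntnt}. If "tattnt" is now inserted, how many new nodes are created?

3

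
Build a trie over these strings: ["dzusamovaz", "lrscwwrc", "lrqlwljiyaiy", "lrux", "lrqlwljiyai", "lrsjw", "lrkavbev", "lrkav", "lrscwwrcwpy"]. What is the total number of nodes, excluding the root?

Count nodes per top-level branch (shared prefixes stored once):
  'd'-branch (dzusamovaz): 10 nodes
  'l'-branch (lrkav, lrkavbev, lrqlwljiyai, lrqlwljiyaiy, lrscwwrc, lrscwwrcwpy, lrsjw, lrux): 31 nodes
Sum: 41

41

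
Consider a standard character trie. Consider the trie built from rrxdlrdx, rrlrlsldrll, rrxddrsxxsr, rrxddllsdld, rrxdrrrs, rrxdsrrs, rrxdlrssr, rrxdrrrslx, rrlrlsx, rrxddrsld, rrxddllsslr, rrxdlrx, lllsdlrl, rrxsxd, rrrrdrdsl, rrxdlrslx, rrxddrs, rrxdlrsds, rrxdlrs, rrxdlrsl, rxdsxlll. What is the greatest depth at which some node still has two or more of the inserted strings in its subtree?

Look for the deepest trie node that still has at least two words in its subtree.
e.g. "rrxddllsdld" and "rrxddllsslr" share the prefix "rrxddlls" of length 8; no pair shares a longer one.
Longest shared-prefix length: 8

8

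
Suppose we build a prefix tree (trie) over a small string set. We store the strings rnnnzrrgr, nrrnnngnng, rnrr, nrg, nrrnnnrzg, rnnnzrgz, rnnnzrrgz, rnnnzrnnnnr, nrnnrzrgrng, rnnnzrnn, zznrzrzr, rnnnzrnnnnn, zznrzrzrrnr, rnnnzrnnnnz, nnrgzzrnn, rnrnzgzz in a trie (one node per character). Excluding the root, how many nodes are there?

Count nodes per top-level branch (shared prefixes stored once):
  'n'-branch (nnrgzzrnn, nrg, nrnnrzrgrng, nrrnnngnng, nrrnnnrzg): 31 nodes
  'r'-branch (rnnnzrgz, rnnnzrnn, rnnnzrnnnnn, rnnnzrnnnnr, rnnnzrnnnnz, rnnnzrrgr, rnnnzrrgz, rnrnzgzz, rnrr): 26 nodes
  'z'-branch (zznrzrzr, zznrzrzrrnr): 11 nodes
Sum: 68

68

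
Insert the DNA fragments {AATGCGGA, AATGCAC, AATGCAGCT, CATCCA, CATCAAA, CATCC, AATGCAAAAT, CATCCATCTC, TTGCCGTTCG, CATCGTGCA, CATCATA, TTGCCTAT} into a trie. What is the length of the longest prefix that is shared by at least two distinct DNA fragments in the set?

Equivalently: take the maximum, over all pairs, of their longest common prefix length.
"AATGCAAAAT" and "AATGCAC" agree on "AATGCA" (6 characters) before diverging; nothing deeper is shared.
Longest shared-prefix length: 6

6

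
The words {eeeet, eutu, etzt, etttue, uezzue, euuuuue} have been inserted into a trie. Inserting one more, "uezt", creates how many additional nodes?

1

The longest prefix of "uezt" already in the trie is "uez" (length 3).
Each of the 1 remaining characters creates one node.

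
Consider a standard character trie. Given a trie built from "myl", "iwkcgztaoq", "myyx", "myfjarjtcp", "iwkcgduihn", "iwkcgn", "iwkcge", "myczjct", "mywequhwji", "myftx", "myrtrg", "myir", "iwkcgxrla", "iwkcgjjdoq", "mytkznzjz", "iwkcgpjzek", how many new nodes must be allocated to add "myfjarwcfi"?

"myfjar" is already a path in the trie; the remaining "wcfi" must be added.
So 10 − 6 = 4 new nodes.

4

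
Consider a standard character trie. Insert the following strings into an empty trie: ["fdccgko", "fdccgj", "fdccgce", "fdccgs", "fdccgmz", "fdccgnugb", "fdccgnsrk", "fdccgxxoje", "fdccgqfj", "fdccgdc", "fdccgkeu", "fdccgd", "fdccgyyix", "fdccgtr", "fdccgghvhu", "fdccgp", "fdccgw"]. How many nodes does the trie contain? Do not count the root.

Insert word by word; a character creates a node only if that edge doesn't already exist:
  "fdccgko" → 7 new (f, d, c, c, g, k, o)
  "fdccgj" → prefix "fdccg" already present; 1 new (j)
  "fdccgce" → prefix "fdccg" already present; 2 new (c, e)
  "fdccgs" → prefix "fdccg" already present; 1 new (s)
  "fdccgmz" → prefix "fdccg" already present; 2 new (m, z)
  "fdccgnugb" → prefix "fdccg" already present; 4 new (n, u, g, b)
  "fdccgnsrk" → prefix "fdccgn" already present; 3 new (s, r, k)
  "fdccgxxoje" → prefix "fdccg" already present; 5 new (x, x, o, j, e)
  "fdccgqfj" → prefix "fdccg" already present; 3 new (q, f, j)
  "fdccgdc" → prefix "fdccg" already present; 2 new (d, c)
  "fdccgkeu" → prefix "fdccgk" already present; 2 new (e, u)
  "fdccgd" → prefix "fdccgd" already present; 0 new (none)
  "fdccgyyix" → prefix "fdccg" already present; 4 new (y, y, i, x)
  "fdccgtr" → prefix "fdccg" already present; 2 new (t, r)
  "fdccgghvhu" → prefix "fdccg" already present; 5 new (g, h, v, h, u)
  "fdccgp" → prefix "fdccg" already present; 1 new (p)
  "fdccgw" → prefix "fdccg" already present; 1 new (w)
Total nodes = 7 + 1 + 2 + 1 + 2 + 4 + 3 + 5 + 3 + 2 + 2 + 0 + 4 + 2 + 5 + 1 + 1 = 45

45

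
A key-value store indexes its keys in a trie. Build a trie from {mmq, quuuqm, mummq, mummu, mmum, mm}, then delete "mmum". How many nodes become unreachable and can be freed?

2

After clearing the end-marker at "mmum", prune upward until reaching a node still needed by another word.
The suffix "um" (2 nodes) is used only by "mmum"; the node for "mm" still has the child "q", so pruning stops there.
Nodes removed: 2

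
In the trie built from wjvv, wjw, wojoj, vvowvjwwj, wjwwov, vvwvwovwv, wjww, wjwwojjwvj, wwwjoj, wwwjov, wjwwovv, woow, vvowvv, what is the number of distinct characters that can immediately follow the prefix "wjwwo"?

Walk "wjwwo" from the root, arriving at one node.
Distinct next characters after "wjwwo": j, v.
That node has 2 child edges.

2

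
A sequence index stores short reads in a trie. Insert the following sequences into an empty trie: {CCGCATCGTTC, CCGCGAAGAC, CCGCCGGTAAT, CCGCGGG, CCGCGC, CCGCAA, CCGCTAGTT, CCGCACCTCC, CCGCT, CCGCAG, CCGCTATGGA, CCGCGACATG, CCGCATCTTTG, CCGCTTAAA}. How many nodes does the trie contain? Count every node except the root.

Trace insertions, counting only characters that open a new branch:
  "CCGCATCGTTC" → 11 new (C, C, G, C, A, T, C, G, T, T, C)
  "CCGCGAAGAC" → prefix "CCGC" already present; 6 new (G, A, A, G, A, C)
  "CCGCCGGTAAT" → prefix "CCGC" already present; 7 new (C, G, G, T, A, A, T)
  "CCGCGGG" → prefix "CCGCG" already present; 2 new (G, G)
  "CCGCGC" → prefix "CCGCG" already present; 1 new (C)
  "CCGCAA" → prefix "CCGCA" already present; 1 new (A)
  "CCGCTAGTT" → prefix "CCGC" already present; 5 new (T, A, G, T, T)
  "CCGCACCTCC" → prefix "CCGCA" already present; 5 new (C, C, T, C, C)
  "CCGCT" → prefix "CCGCT" already present; 0 new (none)
  "CCGCAG" → prefix "CCGCA" already present; 1 new (G)
  "CCGCTATGGA" → prefix "CCGCTA" already present; 4 new (T, G, G, A)
  "CCGCGACATG" → prefix "CCGCGA" already present; 4 new (C, A, T, G)
  "CCGCATCTTTG" → prefix "CCGCATC" already present; 4 new (T, T, T, G)
  "CCGCTTAAA" → prefix "CCGCT" already present; 4 new (T, A, A, A)
Total nodes = 11 + 6 + 7 + 2 + 1 + 1 + 5 + 5 + 0 + 1 + 4 + 4 + 4 + 4 = 55

55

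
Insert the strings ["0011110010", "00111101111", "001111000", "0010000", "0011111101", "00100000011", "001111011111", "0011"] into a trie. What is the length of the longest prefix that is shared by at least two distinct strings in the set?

11

Equivalently: take the maximum, over all pairs, of their longest common prefix length.
"00111101111" and "001111011111" agree on "00111101111" (11 characters) before diverging; nothing deeper is shared.
Longest shared-prefix length: 11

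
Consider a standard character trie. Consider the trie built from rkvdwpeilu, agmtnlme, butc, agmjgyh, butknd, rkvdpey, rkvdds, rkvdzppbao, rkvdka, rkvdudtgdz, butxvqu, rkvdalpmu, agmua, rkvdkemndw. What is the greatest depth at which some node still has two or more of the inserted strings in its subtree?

5

Equivalently: take the maximum, over all pairs, of their longest common prefix length.
"rkvdka" and "rkvdkemndw" agree on "rkvdk" (5 characters) before diverging; nothing deeper is shared.
Longest shared-prefix length: 5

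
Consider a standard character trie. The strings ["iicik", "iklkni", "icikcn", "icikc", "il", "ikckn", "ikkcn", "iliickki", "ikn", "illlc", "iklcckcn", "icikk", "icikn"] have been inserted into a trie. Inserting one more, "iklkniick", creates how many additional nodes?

3

"iklkni" is already a path in the trie; the remaining "ick" must be added.
So 9 − 6 = 3 new nodes.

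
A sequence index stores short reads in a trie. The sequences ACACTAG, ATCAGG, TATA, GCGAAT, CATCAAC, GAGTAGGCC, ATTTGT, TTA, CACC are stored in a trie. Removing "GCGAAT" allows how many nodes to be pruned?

5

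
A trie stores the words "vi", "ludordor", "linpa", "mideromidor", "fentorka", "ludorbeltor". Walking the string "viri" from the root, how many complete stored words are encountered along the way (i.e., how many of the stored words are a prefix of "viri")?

1

Walk "viri" from the root; an end-of-word marker is hit whenever a stored word is a prefix of "viri".
Prefixes of the query that are stored words: "vi"
Count: 1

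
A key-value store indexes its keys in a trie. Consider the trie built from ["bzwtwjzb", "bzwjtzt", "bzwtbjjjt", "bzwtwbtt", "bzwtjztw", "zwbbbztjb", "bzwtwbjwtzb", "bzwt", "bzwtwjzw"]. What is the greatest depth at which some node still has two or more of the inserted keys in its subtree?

7

The deepest shared node is where two words last agree before diverging.
"bzwtwjzb" and "bzwtwjzw" agree on "bzwtwjz" (7 characters) before diverging; nothing deeper is shared.
Longest shared-prefix length: 7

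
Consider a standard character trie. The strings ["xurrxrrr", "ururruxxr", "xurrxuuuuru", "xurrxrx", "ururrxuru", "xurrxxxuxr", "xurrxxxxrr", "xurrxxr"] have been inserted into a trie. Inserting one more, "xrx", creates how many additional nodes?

Walking "xrx" from the root, the first 1 characters ("x") follow existing edges; "r" is the first miss.
Each of the 2 remaining characters creates one node.

2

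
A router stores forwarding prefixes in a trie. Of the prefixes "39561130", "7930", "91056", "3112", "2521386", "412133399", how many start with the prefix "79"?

Filter for entries beginning with "79":
Matches: "7930"
Count: 1

1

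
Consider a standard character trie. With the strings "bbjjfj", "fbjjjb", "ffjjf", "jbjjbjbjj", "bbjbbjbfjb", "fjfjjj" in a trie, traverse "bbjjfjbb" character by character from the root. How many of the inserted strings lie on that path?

Traverse "bbjjfjbb" character by character; count nodes along the way that are marked as word ends.
Prefixes of the query that are stored words: "bbjjfj"
Count: 1

1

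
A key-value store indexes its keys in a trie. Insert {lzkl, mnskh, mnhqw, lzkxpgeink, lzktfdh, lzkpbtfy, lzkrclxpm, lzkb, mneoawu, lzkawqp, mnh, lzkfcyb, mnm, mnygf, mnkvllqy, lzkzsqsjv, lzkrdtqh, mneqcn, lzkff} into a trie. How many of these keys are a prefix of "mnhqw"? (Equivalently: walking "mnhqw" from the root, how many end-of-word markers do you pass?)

2

Walk "mnhqw" from the root; an end-of-word marker is hit whenever a stored word is a prefix of "mnhqw".
Prefixes of the query that are stored words: "mnh", "mnhqw"
Count: 2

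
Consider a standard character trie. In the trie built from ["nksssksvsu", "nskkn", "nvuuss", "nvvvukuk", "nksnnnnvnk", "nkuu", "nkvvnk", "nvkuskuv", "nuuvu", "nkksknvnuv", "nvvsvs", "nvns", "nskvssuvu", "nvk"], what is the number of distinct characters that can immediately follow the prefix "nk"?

The children of the "nk" node are the distinct next characters among strings starting with "nk".
Characters that immediately follow "nk" among the stored strings: {k, s, u, v}.
That node has 4 child edges.

4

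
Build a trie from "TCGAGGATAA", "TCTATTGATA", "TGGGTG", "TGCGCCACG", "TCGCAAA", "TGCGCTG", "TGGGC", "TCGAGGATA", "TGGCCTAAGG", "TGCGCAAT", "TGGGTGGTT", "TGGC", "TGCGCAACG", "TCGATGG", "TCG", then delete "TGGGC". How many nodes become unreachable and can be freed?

Walk "TGGGC" from the leaf back toward the root, removing each node that no remaining word uses.
The suffix "C" (1 node) is used only by "TGGGC"; the node for "TGGG" still has the child "T", so pruning stops there.
Nodes removed: 1

1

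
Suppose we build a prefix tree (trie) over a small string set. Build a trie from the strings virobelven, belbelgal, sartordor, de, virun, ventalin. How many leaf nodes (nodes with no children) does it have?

Leaves are exactly the stored words that no other stored word extends.
Those words: "belbelgal", "de", "sartordor", "ventalin", "virobelven", "virun"
Leaf count: 6

6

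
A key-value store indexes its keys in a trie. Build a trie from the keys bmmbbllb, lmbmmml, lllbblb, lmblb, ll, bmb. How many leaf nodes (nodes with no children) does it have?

A leaf is a node with no children — equivalently, the end of a word that is not a proper prefix of any other stored word.
Those words: "bmb", "bmmbbllb", "lllbblb", "lmblb", "lmbmmml"
Leaf count: 5

5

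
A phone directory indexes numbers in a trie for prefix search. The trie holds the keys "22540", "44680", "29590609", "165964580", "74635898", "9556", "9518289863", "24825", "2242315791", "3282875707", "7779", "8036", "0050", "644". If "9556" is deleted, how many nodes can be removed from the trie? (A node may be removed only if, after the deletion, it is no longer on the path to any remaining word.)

A node on "9556"'s path can go only if nothing else ends at it or branches off below it.
The suffix "56" (2 nodes) is used only by "9556"; the node for "95" still has the child "1", so pruning stops there.
Nodes removed: 2

2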